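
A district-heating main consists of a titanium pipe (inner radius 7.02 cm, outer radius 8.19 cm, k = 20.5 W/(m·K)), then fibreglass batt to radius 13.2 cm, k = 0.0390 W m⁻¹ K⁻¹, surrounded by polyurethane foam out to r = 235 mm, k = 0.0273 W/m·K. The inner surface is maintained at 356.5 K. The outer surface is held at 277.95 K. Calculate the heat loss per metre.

Q' = 14.8 W/m

Series thermal resistances, inner to outer:
  R'_titanium = ln(0.0819/0.0702)/(2πk) = 0.1542/(2π·20.5) = 0.001197 m·K/W
  R'_fibreglass batt = ln(0.132/0.0819)/(2πk) = 0.4773/(2π·0.0390) = 1.948 m·K/W
  R'_polyurethane foam = ln(0.235/0.132)/(2πk) = 0.5768/(2π·0.0273) = 3.363 m·K/W
ΣR = 0.001197 + 1.948 + 3.363 = 5.312 m·K/W
Q' = ΔT/ΣR = (356.5 K − 277.95 K)/5.312 = 14.8 W/m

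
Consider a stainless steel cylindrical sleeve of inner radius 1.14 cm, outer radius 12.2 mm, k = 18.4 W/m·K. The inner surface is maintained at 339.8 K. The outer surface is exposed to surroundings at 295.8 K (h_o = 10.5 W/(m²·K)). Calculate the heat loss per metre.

Q' = 35.4 W/m

Resistance network (inner→outer):
  R'_stainless steel = ln(0.0122/0.0114)/(2πk) = 0.06782/(2π·18.4) = 5.866×10^-4 m·K/W
  R'_conv,out = 1/(2πr h) = 1/(2π·0.0122·10.5) = 1.242 m·K/W
ΣR = 5.866×10^-4 + 1.242 = 1.243 m·K/W
Q' = ΔT/ΣR = (339.8 K − 295.8 K)/1.243 = 35.4 W/m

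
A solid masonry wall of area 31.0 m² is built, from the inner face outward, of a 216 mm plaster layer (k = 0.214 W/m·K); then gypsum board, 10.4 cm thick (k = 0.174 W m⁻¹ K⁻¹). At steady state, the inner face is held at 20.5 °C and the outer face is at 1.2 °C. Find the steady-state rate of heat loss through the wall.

Q = 372 W

Series thermal resistances, inner to outer:
  R_plaster = L/(kA) = 0.216/(0.214·31.0) = 0.03256 K/W
  R_gypsum board = L/(kA) = 0.104/(0.174·31.0) = 0.01928 K/W
ΣR = 0.03256 + 0.01928 = 0.05184 K/W
Q = ΔT/ΣR = (20.5 °C − 1.2 °C)/0.05184 = 372 W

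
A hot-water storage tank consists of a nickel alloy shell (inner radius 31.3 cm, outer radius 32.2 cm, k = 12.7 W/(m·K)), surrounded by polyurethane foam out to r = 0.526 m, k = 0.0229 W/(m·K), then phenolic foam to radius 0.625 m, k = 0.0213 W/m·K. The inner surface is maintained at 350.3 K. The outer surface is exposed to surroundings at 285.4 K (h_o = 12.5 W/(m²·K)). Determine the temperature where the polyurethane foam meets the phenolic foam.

Series thermal resistances, inner to outer:
  R_nickel alloy = (1/0.313 − 1/0.322)/(4πk) = 0.08930/(4π·12.7) = 5.595×10^-4 K/W
  R_polyurethane foam = (1/0.322 − 1/0.526)/(4πk) = 1.204/(4π·0.0229) = 4.185 K/W
  R_phenolic foam = (1/0.526 − 1/0.625)/(4πk) = 0.3011/(4π·0.0213) = 1.125 K/W
  R_conv,out = 1/(4πr²h) = 1/(4π·0.625²·12.5) = 0.01630 K/W
ΣR = 5.595×10^-4 + 4.185 + 1.125 + 0.01630 = 5.327 K/W
Q = ΔT/ΣR = (350.3 K − 285.4 K)/5.327 = 12.18 W
From the inner boundary to the polyurethane foam/phenolic foam interface, ΣR_partial = 4.186 K/W.
T_interface = T_in − Q·ΣR_partial = 350.3 K − (12.18)(4.186) = 299.3 K

T = 299.3 K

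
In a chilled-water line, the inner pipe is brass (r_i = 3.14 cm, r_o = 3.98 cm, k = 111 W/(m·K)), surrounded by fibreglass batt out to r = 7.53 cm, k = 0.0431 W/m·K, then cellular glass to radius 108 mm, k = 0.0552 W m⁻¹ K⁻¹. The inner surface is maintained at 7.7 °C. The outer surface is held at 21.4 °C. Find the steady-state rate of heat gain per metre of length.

Treat each layer as a resistance in series:
  R'_brass = ln(0.0398/0.0314)/(2πk) = 0.2371/(2π·111) = 3.399×10^-4 m·K/W
  R'_fibreglass batt = ln(0.0753/0.0398)/(2πk) = 0.6376/(2π·0.0431) = 2.355 m·K/W
  R'_cellular glass = ln(0.108/0.0753)/(2πk) = 0.3607/(2π·0.0552) = 1.040 m·K/W
ΣR = 3.399×10^-4 + 2.355 + 1.040 = 3.395 m·K/W
Q' = ΔT/ΣR = (7.7 °C − 21.4 °C)/3.395 = -4.04 W/m
(Negative Q' ⇒ heat flows inward; heat gain = 4.04 W/m.)

Q' = 4.04 W/m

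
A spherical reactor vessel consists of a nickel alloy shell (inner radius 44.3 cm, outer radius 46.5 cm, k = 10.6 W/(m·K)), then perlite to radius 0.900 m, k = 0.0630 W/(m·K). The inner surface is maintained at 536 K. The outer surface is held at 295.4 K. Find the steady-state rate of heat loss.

Resistance network (inner→outer):
  R_nickel alloy = (1/0.443 − 1/0.465)/(4πk) = 0.1068/(4π·10.6) = 8.018×10^-4 K/W
  R_perlite = (1/0.465 − 1/0.900)/(4πk) = 1.039/(4π·0.0630) = 1.313 K/W
ΣR = 8.018×10^-4 + 1.313 = 1.314 K/W
Q = ΔT/ΣR = (536 K − 295.4 K)/1.314 = 183 W

Q = 183 W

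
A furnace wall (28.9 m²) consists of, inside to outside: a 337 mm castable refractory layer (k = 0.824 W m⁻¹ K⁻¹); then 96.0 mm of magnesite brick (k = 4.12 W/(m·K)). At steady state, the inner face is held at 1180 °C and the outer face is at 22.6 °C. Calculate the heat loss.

Resistance network (inner→outer):
  R_castable refractory = L/(kA) = 0.337/(0.824·28.9) = 0.01415 K/W
  R_magnesite brick = L/(kA) = 0.0960/(4.12·28.9) = 8.063×10^-4 K/W
ΣR = 0.01415 + 8.063×10^-4 = 0.01496 K/W
Q = ΔT/ΣR = (1180 °C − 22.6 °C)/0.01496 = 77400 W

Q = 77.4 kW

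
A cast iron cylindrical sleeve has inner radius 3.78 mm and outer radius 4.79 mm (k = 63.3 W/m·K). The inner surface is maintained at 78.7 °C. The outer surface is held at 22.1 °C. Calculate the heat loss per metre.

Q' = 2πk·ΔT/ln(r₂/r₁) = 2π × 63.3 × 56.6 / ln(0.00479/0.00378) = 95100 W/m

Q' = 95.1 kW/m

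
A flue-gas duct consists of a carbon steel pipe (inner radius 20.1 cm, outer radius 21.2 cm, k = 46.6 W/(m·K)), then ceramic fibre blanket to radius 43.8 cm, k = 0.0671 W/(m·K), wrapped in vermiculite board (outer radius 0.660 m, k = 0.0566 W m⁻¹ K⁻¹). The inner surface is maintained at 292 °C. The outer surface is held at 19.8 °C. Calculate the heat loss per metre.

Series thermal resistances, inner to outer:
  R'_carbon steel = ln(0.212/0.201)/(2πk) = 0.05328/(2π·46.6) = 1.820×10^-4 m·K/W
  R'_ceramic fibre blanket = ln(0.438/0.212)/(2πk) = 0.7256/(2π·0.0671) = 1.721 m·K/W
  R'_vermiculite board = ln(0.660/0.438)/(2πk) = 0.4100/(2π·0.0566) = 1.153 m·K/W
ΣR = 1.820×10^-4 + 1.721 + 1.153 = 2.874 m·K/W
Q' = ΔT/ΣR = (292 °C − 19.8 °C)/2.874 = 94.7 W/m

Q' = 94.7 W/m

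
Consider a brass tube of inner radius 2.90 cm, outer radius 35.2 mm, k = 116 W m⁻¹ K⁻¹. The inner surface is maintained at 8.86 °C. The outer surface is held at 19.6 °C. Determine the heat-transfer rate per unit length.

Q' = 40400 W/m

Q' = 2πk·ΔT/ln(r₂/r₁) = 2π × 116 × 10.74 / ln(0.0352/0.0290) = 40400 W/m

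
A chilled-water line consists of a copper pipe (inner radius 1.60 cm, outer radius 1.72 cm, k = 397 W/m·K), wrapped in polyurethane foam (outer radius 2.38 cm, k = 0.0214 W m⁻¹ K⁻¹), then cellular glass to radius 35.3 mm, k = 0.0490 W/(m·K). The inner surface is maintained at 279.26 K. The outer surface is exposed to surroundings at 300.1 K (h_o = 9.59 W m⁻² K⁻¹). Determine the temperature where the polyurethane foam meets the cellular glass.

Series thermal resistances, inner to outer:
  R'_copper = ln(0.0172/0.0160)/(2πk) = 0.07232/(2π·397) = 2.899×10^-5 m·K/W
  R'_polyurethane foam = ln(0.0238/0.0172)/(2πk) = 0.3248/(2π·0.0214) = 2.415 m·K/W
  R'_cellular glass = ln(0.0353/0.0238)/(2πk) = 0.3942/(2π·0.0490) = 1.280 m·K/W
  R'_conv,out = 1/(2πr h) = 1/(2π·0.0353·9.59) = 0.4701 m·K/W
ΣR = 2.899×10^-5 + 2.415 + 1.280 + 0.4701 = 4.165 m·K/W
Q' = ΔT/ΣR = (279.26 K − 300.1 K)/4.165 = -5.004 W/m
From the inner boundary to the polyurethane foam/cellular glass interface, ΣR_partial = 2.415 m·K/W.
T_interface = T_in − Q'·ΣR_partial = 279.26 K − (-5.004)(2.415) = 291.3 K

T = 291.3 K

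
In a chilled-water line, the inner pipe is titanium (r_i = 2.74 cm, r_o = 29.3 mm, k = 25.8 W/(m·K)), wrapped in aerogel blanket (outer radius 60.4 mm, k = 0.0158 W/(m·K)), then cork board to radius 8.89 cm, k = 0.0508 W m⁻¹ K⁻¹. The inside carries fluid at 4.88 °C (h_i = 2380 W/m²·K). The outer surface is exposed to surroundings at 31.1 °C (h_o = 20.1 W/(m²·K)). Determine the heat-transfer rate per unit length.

Q' = 3.05 W/m

Treat each layer as a resistance in series:
  R'_conv,in = 1/(2πr h) = 1/(2π·0.0274·2380) = 0.002441 m·K/W
  R'_titanium = ln(0.0293/0.0274)/(2πk) = 0.06704/(2π·25.8) = 4.136×10^-4 m·K/W
  R'_aerogel blanket = ln(0.0604/0.0293)/(2πk) = 0.7234/(2π·0.0158) = 7.287 m·K/W
  R'_cork board = ln(0.0889/0.0604)/(2πk) = 0.3865/(2π·0.0508) = 1.211 m·K/W
  R'_conv,out = 1/(2πr h) = 1/(2π·0.0889·20.1) = 0.08907 m·K/W
ΣR = 0.002441 + 4.136×10^-4 + 7.287 + 1.211 + 0.08907 = 8.590 m·K/W
Q' = ΔT/ΣR = (4.88 °C − 31.1 °C)/8.590 = -3.05 W/m
(Negative Q' ⇒ heat flows inward; heat gain = 3.05 W/m.)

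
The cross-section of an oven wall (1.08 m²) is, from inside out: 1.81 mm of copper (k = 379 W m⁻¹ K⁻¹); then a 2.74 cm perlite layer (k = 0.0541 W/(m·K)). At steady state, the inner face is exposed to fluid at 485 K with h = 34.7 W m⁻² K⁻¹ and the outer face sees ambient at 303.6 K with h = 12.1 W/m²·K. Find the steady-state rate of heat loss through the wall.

Q = 317 W

Treat each layer as a resistance in series:
  R_conv,in = 1/(hA) = 1/(34.7·1.08) = 0.02668 K/W
  R_copper = L/(kA) = 0.00181/(379·1.08) = 4.422×10^-6 K/W
  R_perlite = L/(kA) = 0.0274/(0.0541·1.08) = 0.4690 K/W
  R_conv,out = 1/(hA) = 1/(12.1·1.08) = 0.07652 K/W
ΣR = 0.02668 + 4.422×10^-6 + 0.4690 + 0.07652 = 0.5722 K/W
Q = ΔT/ΣR = (485 K − 303.6 K)/0.5722 = 317 W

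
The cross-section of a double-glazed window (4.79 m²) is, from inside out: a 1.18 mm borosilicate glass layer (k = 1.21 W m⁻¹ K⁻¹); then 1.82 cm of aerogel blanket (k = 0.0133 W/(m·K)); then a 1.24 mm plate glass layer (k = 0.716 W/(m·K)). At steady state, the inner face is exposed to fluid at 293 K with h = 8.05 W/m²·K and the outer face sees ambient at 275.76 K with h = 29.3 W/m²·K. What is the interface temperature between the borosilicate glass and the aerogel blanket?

Resistance network (inner→outer):
  R_conv,in = 1/(hA) = 1/(8.05·4.79) = 0.02593 K/W
  R_borosilicate glass = L/(kA) = 0.00118/(1.21·4.79) = 2.036×10^-4 K/W
  R_aerogel blanket = L/(kA) = 0.0182/(0.0133·4.79) = 0.2857 K/W
  R_plate glass = L/(kA) = 0.00124/(0.716·4.79) = 3.616×10^-4 K/W
  R_conv,out = 1/(hA) = 1/(29.3·4.79) = 0.007125 K/W
ΣR = 0.02593 + 2.036×10^-4 + 0.2857 + 3.616×10^-4 + 0.007125 = 0.3193 K/W
Q = ΔT/ΣR = (293 K − 275.76 K)/0.3193 = 53.99 W
From the inner boundary to the borosilicate glass/aerogel blanket interface, ΣR_partial = 0.02613 K/W.
T_interface = T_in − Q·ΣR_partial = 293 K − (53.99)(0.02613) = 291.6 K

T = 291.6 K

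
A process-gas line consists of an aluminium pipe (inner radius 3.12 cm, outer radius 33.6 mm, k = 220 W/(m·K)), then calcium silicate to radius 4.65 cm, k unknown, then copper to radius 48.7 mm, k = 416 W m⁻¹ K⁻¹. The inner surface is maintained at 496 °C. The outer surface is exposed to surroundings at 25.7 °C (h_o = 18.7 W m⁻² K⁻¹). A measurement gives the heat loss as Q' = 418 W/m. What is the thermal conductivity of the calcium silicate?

k = 0.0544 W/m·K

ΣR = ΔT/Q' = |496 − 25.7|/418 = 1.125 m·K/W
Known resistances:
  R'_aluminium = ln(0.0336/0.0312)/(2πk) = 0.07411/(2π·220) = 5.361×10^-5 m·K/W
  R'_copper = ln(0.0487/0.0465)/(2πk) = 0.04623/(2π·416) = 1.769×10^-5 m·K/W
  R'_conv,out = 1/(2πr h) = 1/(2π·0.0487·18.7) = 0.1748 m·K/W
R_calcium silicate = ΣR − ΣR_known = 1.125 − 0.1749 = 0.9501 m·K/W
ln(r₂/r₁)/(2πk) = 0.9501 ⇒ k = 0.3249/(2π·0.9501) = 0.0544 W/m·K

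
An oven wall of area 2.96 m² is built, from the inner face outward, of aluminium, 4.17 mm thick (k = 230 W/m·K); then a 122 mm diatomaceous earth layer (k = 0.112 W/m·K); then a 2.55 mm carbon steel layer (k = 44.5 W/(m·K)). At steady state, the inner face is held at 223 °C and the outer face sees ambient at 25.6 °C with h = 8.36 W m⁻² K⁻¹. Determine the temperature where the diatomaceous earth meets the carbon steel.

Resistance network (inner→outer):
  R_aluminium = L/(kA) = 0.00417/(230·2.96) = 6.125×10^-6 K/W
  R_diatomaceous earth = L/(kA) = 0.122/(0.112·2.96) = 0.3680 K/W
  R_carbon steel = L/(kA) = 0.00255/(44.5·2.96) = 1.936×10^-5 K/W
  R_conv,out = 1/(hA) = 1/(8.36·2.96) = 0.04041 K/W
ΣR = 6.125×10^-6 + 0.3680 + 1.936×10^-5 + 0.04041 = 0.4084 K/W
Q = ΔT/ΣR = (223 °C − 25.6 °C)/0.4084 = 483.3 W
From the inner boundary to the diatomaceous earth/carbon steel interface, ΣR_partial = 0.3680 K/W.
T_interface = T_in − Q·ΣR_partial = 223 °C − (483.3)(0.3680) = 45.1 °C

T = 45.1 °C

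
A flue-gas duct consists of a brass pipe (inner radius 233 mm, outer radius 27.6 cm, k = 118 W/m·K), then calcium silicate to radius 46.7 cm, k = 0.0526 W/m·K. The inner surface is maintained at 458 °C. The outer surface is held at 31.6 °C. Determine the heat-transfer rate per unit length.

Treat each layer as a resistance in series:
  R'_brass = ln(0.276/0.233)/(2πk) = 0.1694/(2π·118) = 2.284×10^-4 m·K/W
  R'_calcium silicate = ln(0.467/0.276)/(2πk) = 0.5259/(2π·0.0526) = 1.591 m·K/W
ΣR = 2.284×10^-4 + 1.591 = 1.591 m·K/W
Q' = ΔT/ΣR = (458 °C − 31.6 °C)/1.591 = 268 W/m

Q' = 268 W/m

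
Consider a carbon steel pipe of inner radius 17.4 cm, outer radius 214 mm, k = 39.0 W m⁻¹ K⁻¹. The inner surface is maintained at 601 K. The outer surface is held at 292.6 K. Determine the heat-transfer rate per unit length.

Q' = 2πk·ΔT/ln(r₂/r₁) = 2π × 39.0 × 308.4 / ln(0.214/0.174) = 3.65×10^5 W/m

Q' = 365 kW/m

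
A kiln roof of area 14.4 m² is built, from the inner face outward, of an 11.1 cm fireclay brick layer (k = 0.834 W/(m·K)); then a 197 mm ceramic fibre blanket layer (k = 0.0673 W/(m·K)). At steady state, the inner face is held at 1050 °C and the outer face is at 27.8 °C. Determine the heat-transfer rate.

Q = 4.81 kW

Treat each layer as a resistance in series:
  R_fireclay brick = L/(kA) = 0.111/(0.834·14.4) = 0.009243 K/W
  R_ceramic fibre blanket = L/(kA) = 0.197/(0.0673·14.4) = 0.2033 K/W
ΣR = 0.009243 + 0.2033 = 0.2125 K/W
Q = ΔT/ΣR = (1050 °C − 27.8 °C)/0.2125 = 4810 W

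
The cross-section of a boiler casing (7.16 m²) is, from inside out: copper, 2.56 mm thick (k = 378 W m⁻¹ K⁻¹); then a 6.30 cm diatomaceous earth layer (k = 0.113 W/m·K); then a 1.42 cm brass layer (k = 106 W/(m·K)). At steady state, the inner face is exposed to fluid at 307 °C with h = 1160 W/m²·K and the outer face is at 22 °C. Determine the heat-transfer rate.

Treat each layer as a resistance in series:
  R_conv,in = 1/(hA) = 1/(1160·7.16) = 1.204×10^-4 K/W
  R_copper = L/(kA) = 0.00256/(378·7.16) = 9.459×10^-7 K/W
  R_diatomaceous earth = L/(kA) = 0.0630/(0.113·7.16) = 0.07787 K/W
  R_brass = L/(kA) = 0.0142/(106·7.16) = 1.871×10^-5 K/W
ΣR = 1.204×10^-4 + 9.459×10^-7 + 0.07787 + 1.871×10^-5 = 0.07801 K/W
Q = ΔT/ΣR = (307 °C − 22 °C)/0.07801 = 3650 W

Q = 3.65 kW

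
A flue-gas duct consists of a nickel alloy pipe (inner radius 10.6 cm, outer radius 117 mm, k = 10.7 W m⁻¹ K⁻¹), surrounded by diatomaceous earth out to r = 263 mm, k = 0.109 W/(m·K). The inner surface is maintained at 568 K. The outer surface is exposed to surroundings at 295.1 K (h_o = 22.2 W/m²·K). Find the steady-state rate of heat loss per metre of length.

Series thermal resistances, inner to outer:
  R'_nickel alloy = ln(0.117/0.106)/(2πk) = 0.09873/(2π·10.7) = 0.001469 m·K/W
  R'_diatomaceous earth = ln(0.263/0.117)/(2πk) = 0.8100/(2π·0.109) = 1.183 m·K/W
  R'_conv,out = 1/(2πr h) = 1/(2π·0.263·22.2) = 0.02726 m·K/W
ΣR = 0.001469 + 1.183 + 0.02726 = 1.212 m·K/W
Q' = ΔT/ΣR = (568 K − 295.1 K)/1.212 = 225 W/m

Q' = 225 W/m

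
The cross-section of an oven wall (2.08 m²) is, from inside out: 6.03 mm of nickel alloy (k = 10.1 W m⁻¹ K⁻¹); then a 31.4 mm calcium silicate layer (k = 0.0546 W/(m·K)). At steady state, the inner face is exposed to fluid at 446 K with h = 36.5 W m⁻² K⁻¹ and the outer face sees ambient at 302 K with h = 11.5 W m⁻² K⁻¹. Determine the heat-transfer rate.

Series thermal resistances, inner to outer:
  R_conv,in = 1/(hA) = 1/(36.5·2.08) = 0.01317 K/W
  R_nickel alloy = L/(kA) = 0.00603/(10.1·2.08) = 2.870×10^-4 K/W
  R_calcium silicate = L/(kA) = 0.0314/(0.0546·2.08) = 0.2765 K/W
  R_conv,out = 1/(hA) = 1/(11.5·2.08) = 0.04181 K/W
ΣR = 0.01317 + 2.870×10^-4 + 0.2765 + 0.04181 = 0.3318 K/W
Q = ΔT/ΣR = (446 K − 302 K)/0.3318 = 434 W

Q = 434 W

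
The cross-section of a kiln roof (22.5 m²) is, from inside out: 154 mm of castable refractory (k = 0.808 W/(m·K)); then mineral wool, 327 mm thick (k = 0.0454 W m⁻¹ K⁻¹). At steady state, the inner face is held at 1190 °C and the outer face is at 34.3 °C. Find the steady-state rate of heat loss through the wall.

Resistance network (inner→outer):
  R_castable refractory = L/(kA) = 0.154/(0.808·22.5) = 0.008471 K/W
  R_mineral wool = L/(kA) = 0.327/(0.0454·22.5) = 0.3201 K/W
ΣR = 0.008471 + 0.3201 = 0.3286 K/W
Q = ΔT/ΣR = (1190 °C − 34.3 °C)/0.3286 = 3520 W

Q = 3520 W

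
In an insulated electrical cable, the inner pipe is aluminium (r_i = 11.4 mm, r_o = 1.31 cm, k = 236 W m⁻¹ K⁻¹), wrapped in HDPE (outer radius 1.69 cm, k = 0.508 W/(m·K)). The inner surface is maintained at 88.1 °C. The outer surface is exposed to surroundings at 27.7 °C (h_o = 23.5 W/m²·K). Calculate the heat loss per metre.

Q' = 126 W/m

Series thermal resistances, inner to outer:
  R'_aluminium = ln(0.0131/0.0114)/(2πk) = 0.1390/(2π·236) = 9.374×10^-5 m·K/W
  R'_HDPE = ln(0.0169/0.0131)/(2πk) = 0.2547/(2π·0.508) = 0.07980 m·K/W
  R'_conv,out = 1/(2πr h) = 1/(2π·0.0169·23.5) = 0.4007 m·K/W
ΣR = 9.374×10^-5 + 0.07980 + 0.4007 = 0.4806 m·K/W
Q' = ΔT/ΣR = (88.1 °C − 27.7 °C)/0.4806 = 126 W/m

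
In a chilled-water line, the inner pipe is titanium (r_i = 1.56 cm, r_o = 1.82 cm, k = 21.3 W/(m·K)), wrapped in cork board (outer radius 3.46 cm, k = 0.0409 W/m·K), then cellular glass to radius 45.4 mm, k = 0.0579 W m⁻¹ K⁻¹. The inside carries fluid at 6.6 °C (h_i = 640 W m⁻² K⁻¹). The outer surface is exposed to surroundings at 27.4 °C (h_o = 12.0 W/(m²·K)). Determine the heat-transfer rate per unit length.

Resistance network (inner→outer):
  R'_conv,in = 1/(2πr h) = 1/(2π·0.0156·640) = 0.01594 m·K/W
  R'_titanium = ln(0.0182/0.0156)/(2πk) = 0.1542/(2π·21.3) = 0.001152 m·K/W
  R'_cork board = ln(0.0346/0.0182)/(2πk) = 0.6424/(2π·0.0409) = 2.500 m·K/W
  R'_cellular glass = ln(0.0454/0.0346)/(2πk) = 0.2717/(2π·0.0579) = 0.7467 m·K/W
  R'_conv,out = 1/(2πr h) = 1/(2π·0.0454·12.0) = 0.2921 m·K/W
ΣR = 0.01594 + 0.001152 + 2.500 + 0.7467 + 0.2921 = 3.556 m·K/W
Q' = ΔT/ΣR = (6.6 °C − 27.4 °C)/3.556 = -5.85 W/m
(Negative Q' ⇒ heat flows inward; heat gain = 5.85 W/m.)

Q' = 5.85 W/m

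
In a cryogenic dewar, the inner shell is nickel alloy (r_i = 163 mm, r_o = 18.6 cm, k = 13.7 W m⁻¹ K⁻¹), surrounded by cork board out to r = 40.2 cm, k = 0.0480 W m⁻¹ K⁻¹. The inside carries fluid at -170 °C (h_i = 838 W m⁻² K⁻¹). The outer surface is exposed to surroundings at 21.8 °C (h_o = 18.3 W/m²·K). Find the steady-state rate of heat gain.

Series thermal resistances, inner to outer:
  R_conv,in = 1/(4πr²h) = 1/(4π·0.163²·838) = 0.003574 K/W
  R_nickel alloy = (1/0.163 − 1/0.186)/(4πk) = 0.7586/(4π·13.7) = 0.004407 K/W
  R_cork board = (1/0.186 − 1/0.402)/(4πk) = 2.889/(4π·0.0480) = 4.789 K/W
  R_conv,out = 1/(4πr²h) = 1/(4π·0.402²·18.3) = 0.02691 K/W
ΣR = 0.003574 + 0.004407 + 4.789 + 0.02691 = 4.824 K/W
Q = ΔT/ΣR = (-170 °C − 21.8 °C)/4.824 = -39.8 W
(Negative Q ⇒ heat flows inward; heat gain = 39.8 W.)

Q = 39.8 W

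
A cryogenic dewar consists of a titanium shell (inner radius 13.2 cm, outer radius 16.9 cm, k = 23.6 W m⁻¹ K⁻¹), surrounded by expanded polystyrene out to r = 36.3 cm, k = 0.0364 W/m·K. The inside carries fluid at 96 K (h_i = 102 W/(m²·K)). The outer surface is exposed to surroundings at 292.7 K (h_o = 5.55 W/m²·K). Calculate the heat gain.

Q = 27.8 W

Resistance network (inner→outer):
  R_conv,in = 1/(4πr²h) = 1/(4π·0.132²·102) = 0.04478 K/W
  R_titanium = (1/0.132 − 1/0.169)/(4πk) = 1.659/(4π·23.6) = 0.005593 K/W
  R_expanded polystyrene = (1/0.169 − 1/0.363)/(4πk) = 3.162/(4π·0.0364) = 6.913 K/W
  R_conv,out = 1/(4πr²h) = 1/(4π·0.363²·5.55) = 0.1088 K/W
ΣR = 0.04478 + 0.005593 + 6.913 + 0.1088 = 7.072 K/W
Q = ΔT/ΣR = (96 K − 292.7 K)/7.072 = -27.8 W
(Negative Q ⇒ heat flows inward; heat gain = 27.8 W.)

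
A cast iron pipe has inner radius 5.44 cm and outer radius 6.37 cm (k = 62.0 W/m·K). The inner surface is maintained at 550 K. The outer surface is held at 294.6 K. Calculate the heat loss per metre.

Q' = 630 kW/m

Q' = 2πk·ΔT/ln(r₂/r₁) = 2π × 62.0 × 255.4 / ln(0.0637/0.0544) = 6.30×10^5 W/m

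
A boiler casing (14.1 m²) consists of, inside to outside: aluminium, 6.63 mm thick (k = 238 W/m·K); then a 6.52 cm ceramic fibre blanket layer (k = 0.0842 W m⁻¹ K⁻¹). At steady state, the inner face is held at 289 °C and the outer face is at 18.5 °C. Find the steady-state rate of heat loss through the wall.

Series thermal resistances, inner to outer:
  R_aluminium = L/(kA) = 0.00663/(238·14.1) = 1.976×10^-6 K/W
  R_ceramic fibre blanket = L/(kA) = 0.0652/(0.0842·14.1) = 0.05492 K/W
ΣR = 1.976×10^-6 + 0.05492 = 0.05492 K/W
Q = ΔT/ΣR = (289 °C − 18.5 °C)/0.05492 = 4930 W

Q = 4.93 kW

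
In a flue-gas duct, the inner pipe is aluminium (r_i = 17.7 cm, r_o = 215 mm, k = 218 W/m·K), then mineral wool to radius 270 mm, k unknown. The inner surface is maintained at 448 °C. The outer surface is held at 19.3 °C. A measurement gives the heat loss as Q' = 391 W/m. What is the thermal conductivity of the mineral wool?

ΣR = ΔT/Q' = |448 − 19.3|/391 = 1.096 m·K/W
Known resistances:
  R'_aluminium = ln(0.215/0.177)/(2πk) = 0.1945/(2π·218) = 1.420×10^-4 m·K/W
R_mineral wool = ΣR − ΣR_known = 1.096 − 1.420×10^-4 = 1.096 m·K/W
ln(r₂/r₁)/(2πk) = 1.096 ⇒ k = 0.2278/(2π·1.096) = 0.0331 W/m·K

k = 0.0331 W/m·K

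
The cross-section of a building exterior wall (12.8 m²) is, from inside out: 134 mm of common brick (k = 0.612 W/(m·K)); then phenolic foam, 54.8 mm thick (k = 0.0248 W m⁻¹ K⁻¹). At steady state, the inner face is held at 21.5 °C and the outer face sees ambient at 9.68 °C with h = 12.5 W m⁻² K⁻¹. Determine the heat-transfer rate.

Q = 60.3 W

Resistance network (inner→outer):
  R_common brick = L/(kA) = 0.134/(0.612·12.8) = 0.01711 K/W
  R_phenolic foam = L/(kA) = 0.0548/(0.0248·12.8) = 0.1726 K/W
  R_conv,out = 1/(hA) = 1/(12.5·12.8) = 0.006250 K/W
ΣR = 0.01711 + 0.1726 + 0.006250 = 0.1960 K/W
Q = ΔT/ΣR = (21.5 °C − 9.68 °C)/0.1960 = 60.3 W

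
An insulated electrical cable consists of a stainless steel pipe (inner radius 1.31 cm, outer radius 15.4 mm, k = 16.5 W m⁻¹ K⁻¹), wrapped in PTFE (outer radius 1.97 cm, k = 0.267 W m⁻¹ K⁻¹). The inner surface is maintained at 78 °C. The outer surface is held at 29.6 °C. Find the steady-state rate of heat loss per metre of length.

Treat each layer as a resistance in series:
  R'_stainless steel = ln(0.0154/0.0131)/(2πk) = 0.1618/(2π·16.5) = 0.001560 m·K/W
  R'_PTFE = ln(0.0197/0.0154)/(2πk) = 0.2463/(2π·0.267) = 0.1468 m·K/W
ΣR = 0.001560 + 0.1468 = 0.1484 m·K/W
Q' = ΔT/ΣR = (78 °C − 29.6 °C)/0.1484 = 326 W/m

Q' = 326 W/m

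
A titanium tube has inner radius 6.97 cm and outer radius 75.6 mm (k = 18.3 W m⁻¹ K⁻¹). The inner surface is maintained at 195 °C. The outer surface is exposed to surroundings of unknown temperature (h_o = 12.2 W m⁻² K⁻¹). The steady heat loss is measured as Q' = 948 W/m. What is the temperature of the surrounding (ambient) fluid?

Sum the resistances:
  R'_titanium = ln(0.0756/0.0697)/(2πk) = 0.08126/(2π·18.3) = 7.067×10^-4 m·K/W
  R'_conv,out = 1/(2πr h) = 1/(2π·0.0756·12.2) = 0.1726 m·K/W
ΣR = 0.1733 m·K/W
ΔT = Q'·ΣR = 948 × 0.1733 = 164.3 K
Heat flows outward, so T_out = T_in − ΔT = 195 − 164.3 = 30.7 °C

T_out = 30.7 °C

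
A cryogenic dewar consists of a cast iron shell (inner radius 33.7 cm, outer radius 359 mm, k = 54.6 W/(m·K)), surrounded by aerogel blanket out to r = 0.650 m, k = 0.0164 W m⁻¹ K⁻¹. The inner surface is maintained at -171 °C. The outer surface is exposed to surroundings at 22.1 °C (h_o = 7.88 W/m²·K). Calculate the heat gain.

Resistance network (inner→outer):
  R_cast iron = (1/0.337 − 1/0.359)/(4πk) = 0.1818/(4π·54.6) = 2.650×10^-4 K/W
  R_aerogel blanket = (1/0.359 − 1/0.650)/(4πk) = 1.247/(4π·0.0164) = 6.051 K/W
  R_conv,out = 1/(4πr²h) = 1/(4π·0.650²·7.88) = 0.02390 K/W
ΣR = 2.650×10^-4 + 6.051 + 0.02390 = 6.075 K/W
Q = ΔT/ΣR = (-171 °C − 22.1 °C)/6.075 = -31.8 W
(Negative Q ⇒ heat flows inward; heat gain = 31.8 W.)

Q = 31.8 W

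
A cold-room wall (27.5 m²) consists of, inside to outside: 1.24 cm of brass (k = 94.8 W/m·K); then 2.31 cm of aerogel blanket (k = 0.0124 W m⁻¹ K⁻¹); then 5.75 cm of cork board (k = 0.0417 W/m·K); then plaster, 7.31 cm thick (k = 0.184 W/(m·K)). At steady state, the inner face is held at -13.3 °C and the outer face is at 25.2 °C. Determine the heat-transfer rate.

Q = 291 W

Series thermal resistances, inner to outer:
  R_brass = L/(kA) = 0.0124/(94.8·27.5) = 4.756×10^-6 K/W
  R_aerogel blanket = L/(kA) = 0.0231/(0.0124·27.5) = 0.06774 K/W
  R_cork board = L/(kA) = 0.0575/(0.0417·27.5) = 0.05014 K/W
  R_plaster = L/(kA) = 0.0731/(0.184·27.5) = 0.01445 K/W
ΣR = 4.756×10^-6 + 0.06774 + 0.05014 + 0.01445 = 0.1323 K/W
Q = ΔT/ΣR = (-13.3 °C − 25.2 °C)/0.1323 = -291 W
(Negative Q ⇒ heat flows inward; heat gain = 291 W.)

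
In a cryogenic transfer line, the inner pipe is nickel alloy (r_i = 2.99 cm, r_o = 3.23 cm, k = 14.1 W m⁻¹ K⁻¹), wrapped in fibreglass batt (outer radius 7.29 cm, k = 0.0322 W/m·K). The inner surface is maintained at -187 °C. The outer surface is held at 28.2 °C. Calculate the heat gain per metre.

Q' = 53.5 W/m

Series thermal resistances, inner to outer:
  R'_nickel alloy = ln(0.0323/0.0299)/(2πk) = 0.07721/(2π·14.1) = 8.715×10^-4 m·K/W
  R'_fibreglass batt = ln(0.0729/0.0323)/(2πk) = 0.8140/(2π·0.0322) = 4.023 m·K/W
ΣR = 8.715×10^-4 + 4.023 = 4.024 m·K/W
Q' = ΔT/ΣR = (-187 °C − 28.2 °C)/4.024 = -53.5 W/m
(Negative Q' ⇒ heat flows inward; heat gain = 53.5 W/m.)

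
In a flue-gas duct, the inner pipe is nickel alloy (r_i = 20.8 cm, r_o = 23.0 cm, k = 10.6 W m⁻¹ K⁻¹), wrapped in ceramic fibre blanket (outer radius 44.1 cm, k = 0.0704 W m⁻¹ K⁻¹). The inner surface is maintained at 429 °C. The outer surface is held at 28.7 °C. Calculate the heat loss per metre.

Q' = 272 W/m

Treat each layer as a resistance in series:
  R'_nickel alloy = ln(0.230/0.208)/(2πk) = 0.1005/(2π·10.6) = 0.001510 m·K/W
  R'_ceramic fibre blanket = ln(0.441/0.230)/(2πk) = 0.6510/(2π·0.0704) = 1.472 m·K/W
ΣR = 0.001510 + 1.472 = 1.474 m·K/W
Q' = ΔT/ΣR = (429 °C − 28.7 °C)/1.474 = 272 W/m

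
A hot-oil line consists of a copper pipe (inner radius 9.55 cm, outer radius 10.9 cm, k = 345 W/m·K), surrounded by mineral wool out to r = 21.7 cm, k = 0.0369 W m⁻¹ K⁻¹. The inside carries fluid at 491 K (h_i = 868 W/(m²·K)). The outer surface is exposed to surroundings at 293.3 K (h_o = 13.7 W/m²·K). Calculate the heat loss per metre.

Treat each layer as a resistance in series:
  R'_conv,in = 1/(2πr h) = 1/(2π·0.0955·868) = 0.001920 m·K/W
  R'_copper = ln(0.109/0.0955)/(2πk) = 0.1322/(2π·345) = 6.100×10^-5 m·K/W
  R'_mineral wool = ln(0.217/0.109)/(2πk) = 0.6885/(2π·0.0369) = 2.970 m·K/W
  R'_conv,out = 1/(2πr h) = 1/(2π·0.217·13.7) = 0.05354 m·K/W
ΣR = 0.001920 + 6.100×10^-5 + 2.970 + 0.05354 = 3.026 m·K/W
Q' = ΔT/ΣR = (491 K − 293.3 K)/3.026 = 65.3 W/m

Q' = 65.3 W/m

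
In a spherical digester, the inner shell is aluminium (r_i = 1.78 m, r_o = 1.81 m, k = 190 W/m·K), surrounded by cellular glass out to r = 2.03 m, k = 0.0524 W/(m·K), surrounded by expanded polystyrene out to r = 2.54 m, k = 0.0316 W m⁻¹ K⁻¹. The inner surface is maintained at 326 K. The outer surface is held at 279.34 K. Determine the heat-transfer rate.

Q = 137 W

Series thermal resistances, inner to outer:
  R_aluminium = (1/1.78 − 1/1.81)/(4πk) = 0.009312/(4π·190) = 3.900×10^-6 K/W
  R_cellular glass = (1/1.81 − 1/2.03)/(4πk) = 0.05988/(4π·0.0524) = 0.09093 K/W
  R_expanded polystyrene = (1/2.03 − 1/2.54)/(4πk) = 0.09891/(4π·0.0316) = 0.2491 K/W
ΣR = 3.900×10^-6 + 0.09093 + 0.2491 = 0.3400 K/W
Q = ΔT/ΣR = (326 K − 279.34 K)/0.3400 = 137 W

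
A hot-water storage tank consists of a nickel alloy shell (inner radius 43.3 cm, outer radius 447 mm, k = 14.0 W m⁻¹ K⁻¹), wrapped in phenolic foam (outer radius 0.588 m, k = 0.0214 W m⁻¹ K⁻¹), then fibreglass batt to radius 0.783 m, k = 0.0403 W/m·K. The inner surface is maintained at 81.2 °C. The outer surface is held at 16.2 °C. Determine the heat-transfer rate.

Q = 23.0 W

Resistance network (inner→outer):
  R_nickel alloy = (1/0.433 − 1/0.447)/(4πk) = 0.07233/(4π·14.0) = 4.111×10^-4 K/W
  R_phenolic foam = (1/0.447 − 1/0.588)/(4πk) = 0.5365/(4π·0.0214) = 1.995 K/W
  R_fibreglass batt = (1/0.588 − 1/0.783)/(4πk) = 0.4235/(4π·0.0403) = 0.8363 K/W
ΣR = 4.111×10^-4 + 1.995 + 0.8363 = 2.832 K/W
Q = ΔT/ΣR = (81.2 °C − 16.2 °C)/2.832 = 23.0 W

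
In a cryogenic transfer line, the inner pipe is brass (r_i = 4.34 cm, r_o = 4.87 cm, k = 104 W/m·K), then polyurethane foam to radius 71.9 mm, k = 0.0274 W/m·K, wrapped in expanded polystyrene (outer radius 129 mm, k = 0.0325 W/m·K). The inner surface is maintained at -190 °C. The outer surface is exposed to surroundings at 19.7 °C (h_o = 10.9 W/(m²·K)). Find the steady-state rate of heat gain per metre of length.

Q' = 40.0 W/m

Treat each layer as a resistance in series:
  R'_brass = ln(0.0487/0.0434)/(2πk) = 0.1152/(2π·104) = 1.763×10^-4 m·K/W
  R'_polyurethane foam = ln(0.0719/0.0487)/(2πk) = 0.3896/(2π·0.0274) = 2.263 m·K/W
  R'_expanded polystyrene = ln(0.129/0.0719)/(2πk) = 0.5845/(2π·0.0325) = 2.863 m·K/W
  R'_conv,out = 1/(2πr h) = 1/(2π·0.129·10.9) = 0.1132 m·K/W
ΣR = 1.763×10^-4 + 2.263 + 2.863 + 0.1132 = 5.239 m·K/W
Q' = ΔT/ΣR = (-190 °C − 19.7 °C)/5.239 = -40.0 W/m
(Negative Q' ⇒ heat flows inward; heat gain = 40.0 W/m.)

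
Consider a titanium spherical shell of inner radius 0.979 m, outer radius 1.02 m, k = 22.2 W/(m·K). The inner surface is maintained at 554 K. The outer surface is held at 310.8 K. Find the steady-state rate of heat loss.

Q = 1650 kW

Q = 4πk·ΔT/(1/r₁ − 1/r₂) = 4π × 22.2 × 243.2 / (1/0.979 − 1/1.02) = 1.65×10^6 W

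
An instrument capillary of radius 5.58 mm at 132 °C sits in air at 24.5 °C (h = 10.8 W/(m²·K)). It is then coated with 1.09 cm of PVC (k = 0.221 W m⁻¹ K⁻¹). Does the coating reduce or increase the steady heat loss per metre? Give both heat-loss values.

Critical radius for a cylinder: r_cr = k/h = 0.0205 m = 2.05 cm.
Outer radius after coating: r₂ = 0.00558 + 0.0109 = 0.01648 m.
Since r₁ < r_cr and r₂ ≤ r_cr, the coating moves toward the maximum at r_cr — heat loss rises.
Bare: R = 1/(2πr₁h) = 2.641 m·K/W; Q = 107.5/2.641 = 40.7 W/m.
Coated: R = R_cond + R_conv = 1.674 m·K/W; Q = 107.5/1.674 = 64.2 W/m.

increases: 40.7 → 64.2 W/m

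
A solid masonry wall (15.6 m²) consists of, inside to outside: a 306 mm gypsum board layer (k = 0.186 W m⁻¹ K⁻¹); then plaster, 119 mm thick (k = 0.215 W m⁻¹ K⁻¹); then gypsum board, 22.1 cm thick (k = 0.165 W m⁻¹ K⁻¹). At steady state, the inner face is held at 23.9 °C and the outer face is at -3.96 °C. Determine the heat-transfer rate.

Series thermal resistances, inner to outer:
  R_gypsum board = L/(kA) = 0.306/(0.186·15.6) = 0.1055 K/W
  R_plaster = L/(kA) = 0.119/(0.215·15.6) = 0.03548 K/W
  R_gypsum board = L/(kA) = 0.221/(0.165·15.6) = 0.08586 K/W
ΣR = 0.1055 + 0.03548 + 0.08586 = 0.2268 K/W
Q = ΔT/ΣR = (23.9 °C − -3.96 °C)/0.2268 = 123 W

Q = 123 W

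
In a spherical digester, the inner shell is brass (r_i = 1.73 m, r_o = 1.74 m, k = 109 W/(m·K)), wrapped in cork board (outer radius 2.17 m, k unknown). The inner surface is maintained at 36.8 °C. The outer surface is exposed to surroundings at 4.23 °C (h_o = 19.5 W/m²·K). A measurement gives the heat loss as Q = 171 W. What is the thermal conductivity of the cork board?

ΣR = ΔT/Q = |36.8 − 4.23|/171 = 0.1905 K/W
Known resistances:
  R_brass = (1/1.73 − 1/1.74)/(4πk) = 0.003322/(4π·109) = 2.425×10^-6 K/W
  R_conv,out = 1/(4πr²h) = 1/(4π·2.17²·19.5) = 8.666×10^-4 K/W
R_cork board = ΣR − ΣR_known = 0.1905 − 8.690×10^-4 = 0.1896 K/W
(1/r₁−1/r₂)/(4πk) = 0.1896 ⇒ k = 0.1139/(4π·0.1896) = 0.0478 W/m·K

k = 0.0478 W/m·K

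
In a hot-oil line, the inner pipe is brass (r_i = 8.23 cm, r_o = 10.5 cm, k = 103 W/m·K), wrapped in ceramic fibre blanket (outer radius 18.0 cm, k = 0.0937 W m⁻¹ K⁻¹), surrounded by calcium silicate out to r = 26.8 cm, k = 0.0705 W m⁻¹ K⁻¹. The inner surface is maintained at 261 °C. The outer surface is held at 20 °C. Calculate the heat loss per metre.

Series thermal resistances, inner to outer:
  R'_brass = ln(0.105/0.0823)/(2πk) = 0.2436/(2π·103) = 3.764×10^-4 m·K/W
  R'_ceramic fibre blanket = ln(0.180/0.105)/(2πk) = 0.5390/(2π·0.0937) = 0.9155 m·K/W
  R'_calcium silicate = ln(0.268/0.180)/(2πk) = 0.3980/(2π·0.0705) = 0.8986 m·K/W
ΣR = 3.764×10^-4 + 0.9155 + 0.8986 = 1.814 m·K/W
Q' = ΔT/ΣR = (261 °C − 20 °C)/1.814 = 133 W/m

Q' = 133 W/m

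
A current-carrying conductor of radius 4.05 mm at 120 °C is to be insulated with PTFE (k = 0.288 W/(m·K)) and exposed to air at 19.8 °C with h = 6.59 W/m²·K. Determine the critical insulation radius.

r_cr = 4.37 cm

For a cylinder, r_cr = k_ins/h = 0.288/6.59 = 0.0437 m = 4.37 cm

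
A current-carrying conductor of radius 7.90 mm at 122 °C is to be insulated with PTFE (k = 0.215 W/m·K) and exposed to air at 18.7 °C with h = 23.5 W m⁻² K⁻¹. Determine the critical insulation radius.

r_cr = 0.915 cm

For a cylinder, r_cr = k_ins/h = 0.215/23.5 = 0.00915 m = 0.915 cm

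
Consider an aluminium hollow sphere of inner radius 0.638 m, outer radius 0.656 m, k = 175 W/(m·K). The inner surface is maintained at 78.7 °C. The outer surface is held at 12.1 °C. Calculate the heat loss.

Q = 3410 kW

Q = 4πk·ΔT/(1/r₁ − 1/r₂) = 4π × 175 × 66.6 / (1/0.638 − 1/0.656) = 3.41×10^6 W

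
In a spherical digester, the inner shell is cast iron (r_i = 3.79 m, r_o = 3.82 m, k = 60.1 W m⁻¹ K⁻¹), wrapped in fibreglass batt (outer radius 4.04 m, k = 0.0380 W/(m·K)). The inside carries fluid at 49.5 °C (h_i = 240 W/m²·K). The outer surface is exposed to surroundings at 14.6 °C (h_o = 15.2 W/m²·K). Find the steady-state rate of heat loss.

Q = 1160 W

Series thermal resistances, inner to outer:
  R_conv,in = 1/(4πr²h) = 1/(4π·3.79²·240) = 2.308×10^-5 K/W
  R_cast iron = (1/3.79 − 1/3.82)/(4πk) = 0.002072/(4π·60.1) = 2.744×10^-6 K/W
  R_fibreglass batt = (1/3.82 − 1/4.04)/(4πk) = 0.01426/(4π·0.0380) = 0.02985 K/W
  R_conv,out = 1/(4πr²h) = 1/(4π·4.04²·15.2) = 3.208×10^-4 K/W
ΣR = 2.308×10^-5 + 2.744×10^-6 + 0.02985 + 3.208×10^-4 = 0.03020 K/W
Q = ΔT/ΣR = (49.5 °C − 14.6 °C)/0.03020 = 1160 W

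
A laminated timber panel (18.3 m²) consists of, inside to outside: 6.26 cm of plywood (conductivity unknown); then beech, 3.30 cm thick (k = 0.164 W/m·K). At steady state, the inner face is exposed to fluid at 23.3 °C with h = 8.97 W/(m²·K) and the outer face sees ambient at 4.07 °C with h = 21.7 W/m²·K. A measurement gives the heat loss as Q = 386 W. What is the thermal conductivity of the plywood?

k = 0.113 W/m·K

ΣR = ΔT/Q = |23.3 − 4.07|/386 = 0.04982 K/W
Known resistances:
  R_conv,in = 1/(hA) = 1/(8.97·18.3) = 0.006092 K/W
  R_beech = L/(kA) = 0.0330/(0.164·18.3) = 0.01100 K/W
  R_conv,out = 1/(hA) = 1/(21.7·18.3) = 0.002518 K/W
R_plywood = ΣR − ΣR_known = 0.04982 − 0.01961 = 0.03021 K/W
L/(kA) = 0.03021 ⇒ k = 0.0626/(0.03021·18.3) = 0.113 W/m·K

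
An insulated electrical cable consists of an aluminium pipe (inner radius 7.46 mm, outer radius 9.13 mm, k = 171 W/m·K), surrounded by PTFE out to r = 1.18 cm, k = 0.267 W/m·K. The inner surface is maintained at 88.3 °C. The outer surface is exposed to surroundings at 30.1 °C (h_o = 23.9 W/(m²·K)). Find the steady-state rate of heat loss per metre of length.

Q' = 81.1 W/m

Resistance network (inner→outer):
  R'_aluminium = ln(0.00913/0.00746)/(2πk) = 0.2020/(2π·171) = 1.880×10^-4 m·K/W
  R'_PTFE = ln(0.0118/0.00913)/(2πk) = 0.2565/(2π·0.267) = 0.1529 m·K/W
  R'_conv,out = 1/(2πr h) = 1/(2π·0.0118·23.9) = 0.5643 m·K/W
ΣR = 1.880×10^-4 + 0.1529 + 0.5643 = 0.7174 m·K/W
Q' = ΔT/ΣR = (88.3 °C − 30.1 °C)/0.7174 = 81.1 W/m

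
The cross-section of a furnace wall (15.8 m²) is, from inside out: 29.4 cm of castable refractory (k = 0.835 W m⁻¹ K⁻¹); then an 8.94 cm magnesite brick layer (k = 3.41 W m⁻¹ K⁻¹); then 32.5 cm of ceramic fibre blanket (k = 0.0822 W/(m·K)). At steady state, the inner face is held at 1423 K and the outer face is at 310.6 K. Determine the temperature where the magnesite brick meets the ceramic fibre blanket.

Resistance network (inner→outer):
  R_castable refractory = L/(kA) = 0.294/(0.835·15.8) = 0.02228 K/W
  R_magnesite brick = L/(kA) = 0.0894/(3.41·15.8) = 0.001659 K/W
  R_ceramic fibre blanket = L/(kA) = 0.325/(0.0822·15.8) = 0.2502 K/W
ΣR = 0.02228 + 0.001659 + 0.2502 = 0.2741 K/W
Q = ΔT/ΣR = (1423 K − 310.6 K)/0.2741 = 4058 W
From the inner boundary to the magnesite brick/ceramic fibre blanket interface, ΣR_partial = 0.02394 K/W.
T_interface = T_in − Q·ΣR_partial = 1423 K − (4058)(0.02394) = 1326 K

T = 1326 K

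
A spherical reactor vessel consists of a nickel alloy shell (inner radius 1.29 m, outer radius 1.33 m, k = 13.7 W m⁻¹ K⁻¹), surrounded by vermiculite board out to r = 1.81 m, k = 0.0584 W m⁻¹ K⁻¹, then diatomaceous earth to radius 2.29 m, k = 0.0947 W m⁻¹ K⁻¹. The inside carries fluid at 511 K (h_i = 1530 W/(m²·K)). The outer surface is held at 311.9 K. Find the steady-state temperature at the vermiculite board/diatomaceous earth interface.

T = 364.4 K

Series thermal resistances, inner to outer:
  R_conv,in = 1/(4πr²h) = 1/(4π·1.29²·1530) = 3.125×10^-5 K/W
  R_nickel alloy = (1/1.29 − 1/1.33)/(4πk) = 0.02331/(4π·13.7) = 1.354×10^-4 K/W
  R_vermiculite board = (1/1.33 − 1/1.81)/(4πk) = 0.1994/(4π·0.0584) = 0.2717 K/W
  R_diatomaceous earth = (1/1.81 − 1/2.29)/(4πk) = 0.1158/(4π·0.0947) = 0.09731 K/W
ΣR = 3.125×10^-5 + 1.354×10^-4 + 0.2717 + 0.09731 = 0.3692 K/W
Q = ΔT/ΣR = (511 K − 311.9 K)/0.3692 = 539.3 W
From the inner boundary to the vermiculite board/diatomaceous earth interface, ΣR_partial = 0.2719 K/W.
T_interface = T_in − Q·ΣR_partial = 511 K − (539.3)(0.2719) = 364.4 K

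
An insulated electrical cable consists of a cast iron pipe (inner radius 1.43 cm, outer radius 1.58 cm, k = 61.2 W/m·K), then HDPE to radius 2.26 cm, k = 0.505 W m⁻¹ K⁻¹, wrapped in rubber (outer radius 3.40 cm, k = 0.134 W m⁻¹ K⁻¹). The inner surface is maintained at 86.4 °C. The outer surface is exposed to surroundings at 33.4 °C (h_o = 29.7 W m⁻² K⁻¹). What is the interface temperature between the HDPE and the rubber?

T = 78.5 °C

Treat each layer as a resistance in series:
  R'_cast iron = ln(0.0158/0.0143)/(2πk) = 0.09975/(2π·61.2) = 2.594×10^-4 m·K/W
  R'_HDPE = ln(0.0226/0.0158)/(2πk) = 0.3579/(2π·0.505) = 0.1128 m·K/W
  R'_rubber = ln(0.0340/0.0226)/(2πk) = 0.4084/(2π·0.134) = 0.4851 m·K/W
  R'_conv,out = 1/(2πr h) = 1/(2π·0.0340·29.7) = 0.1576 m·K/W
ΣR = 2.594×10^-4 + 0.1128 + 0.4851 + 0.1576 = 0.7558 m·K/W
Q' = ΔT/ΣR = (86.4 °C − 33.4 °C)/0.7558 = 70.12 W/m
From the inner boundary to the HDPE/rubber interface, ΣR_partial = 0.1131 m·K/W.
T_interface = T_in − Q'·ΣR_partial = 86.4 °C − (70.12)(0.1131) = 78.5 °C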